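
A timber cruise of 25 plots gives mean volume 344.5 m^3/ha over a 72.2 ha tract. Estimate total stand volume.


Formula: Total Volume = Mean Volume per ha * Total Area
Total Volume = 344.5 m^3/ha * 72.2 ha
Total Volume = 24873 m^3

24873


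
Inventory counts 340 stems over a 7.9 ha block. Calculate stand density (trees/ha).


Formula: Stand Density = N_trees / Area_ha
Density = 340 trees / 7.9 ha
Density = 43 trees/ha

43


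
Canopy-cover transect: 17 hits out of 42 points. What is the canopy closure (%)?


Formula: Canopy closure = covered points / total points * 100
Closure = 17 / 42 * 100
Closure = 0.4048 * 100 = 40.5%

40.5


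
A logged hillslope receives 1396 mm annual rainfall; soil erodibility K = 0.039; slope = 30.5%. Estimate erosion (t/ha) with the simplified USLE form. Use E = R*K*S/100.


Formula: E = R * K * S / 100  (simplified USLE)
R * K = 1396 * 0.039 = 54.444
E = 54.444 * 30.5 / 100 = 16.61 t/ha

16.61


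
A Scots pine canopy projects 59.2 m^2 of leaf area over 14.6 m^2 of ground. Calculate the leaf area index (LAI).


Formula: LAI = total leaf area / ground area  (dimensionless)
LAI = 59.2 m^2 / 14.6 m^2
LAI = 4.05

4.05


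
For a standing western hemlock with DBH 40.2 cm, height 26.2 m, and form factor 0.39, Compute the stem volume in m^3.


Formula: V = pi * (DBH/200)^2 * H * ff
Radius = DBH/200 = 40.2/200 = 0.201 m
Radius^2 = 0.201^2 = 0.040401 m^2
V = pi * 0.040401 * 26.2 * 0.39
V = 1.297 m^3

1.297


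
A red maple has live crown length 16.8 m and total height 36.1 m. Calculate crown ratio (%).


Formula: Crown Ratio = (Crown Length / Total Height) * 100
CR = (16.8 m / 36.1 m) * 100
CR = 0.4654 * 100 = 46.5%

46.5


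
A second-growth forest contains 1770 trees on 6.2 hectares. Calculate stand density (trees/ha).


Formula: Stand Density = N_trees / Area_ha
Density = 1770 trees / 6.2 ha
Density = 285 trees/ha

285


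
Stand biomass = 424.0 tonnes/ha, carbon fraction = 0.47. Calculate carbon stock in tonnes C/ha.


Formula: Carbon Stock = Biomass * Carbon Fraction
C = 424.0 t/ha * 0.47
C = 199.3 t C/ha

199.3


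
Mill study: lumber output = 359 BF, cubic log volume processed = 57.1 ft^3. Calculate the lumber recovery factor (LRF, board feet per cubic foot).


Formula: LRF = Lumber Output (BF) / Log Input (ft^3)
LRF = 359 BF / 57.1 ft^3
LRF = 6.29 BF/ft^3

6.29


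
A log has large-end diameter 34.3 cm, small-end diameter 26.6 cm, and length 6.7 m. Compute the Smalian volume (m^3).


Smalian: V = (A1 + A2)/2 * L,  A = pi*(D/200)^2
A1 = pi*(34.3/200)^2 = 0.092401 m^2
A2 = pi*(26.6/200)^2 = 0.055572 m^2
V = (0.092401+0.055572)/2*6.7 = 0.4957 m^3

0.4957


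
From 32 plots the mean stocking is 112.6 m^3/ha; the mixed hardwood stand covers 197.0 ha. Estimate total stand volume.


Formula: Total Volume = Mean Volume per ha * Total Area
Total Volume = 112.6 m^3/ha * 197.0 ha
Total Volume = 22182 m^3

22182


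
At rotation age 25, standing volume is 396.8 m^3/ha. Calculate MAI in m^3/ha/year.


Formula: MAI = Total Volume / Stand Age
MAI = 396.8 m^3/ha / 25 years
MAI = 15.87 m^3/ha/year

15.87


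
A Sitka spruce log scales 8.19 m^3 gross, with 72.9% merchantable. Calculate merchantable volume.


Formula: MV = V_total * (merchantable_pct / 100)
Merchantable fraction = 72.9% / 100 = 0.729
MV = 8.19 m^3 * 0.729 = 5.971 m^3

5.971


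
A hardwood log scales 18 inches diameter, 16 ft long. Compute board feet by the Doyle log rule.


Doyle: BF = (D - 4)^2 * L / 16
Adjusted diameter = 18 - 4 = 14 in
(D-4)^2 = 14^2 = 196
BF = 196 * 16 / 16 = 196 BF

196


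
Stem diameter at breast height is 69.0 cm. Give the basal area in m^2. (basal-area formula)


Formula: BA = pi * (DBH/2)^2 / 10000  (cm^2 to m^2)
Radius = DBH/2 = 69.0/2 = 34.5 cm
BA = pi * 34.5^2 / 10000
   = 3739.2807 cm^2 / 10000
   = 0.3739 m^2

0.3739


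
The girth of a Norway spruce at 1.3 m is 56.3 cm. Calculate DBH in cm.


Formula: DBH = C / pi
DBH = 56.3 / pi
pi = 3.14159...
DBH = 17.9 cm

17.9


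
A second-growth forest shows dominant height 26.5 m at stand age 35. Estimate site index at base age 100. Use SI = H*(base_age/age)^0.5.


Formula: SI = H_dom * (base_age / age)^0.5
Age ratio = 100 / 35 = 2.85714
sqrt(age_ratio) = 1.69031
SI = 26.5 * 1.69031 = 44.8 m

44.8


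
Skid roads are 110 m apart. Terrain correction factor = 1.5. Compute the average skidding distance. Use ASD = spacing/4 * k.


Formula: ASD = (spacing / 4) * correction
Uncorrected distance = spacing / 4 = 110 / 4 = 27.5 m
ASD = 27.5 * 1.5 = 41 m

41


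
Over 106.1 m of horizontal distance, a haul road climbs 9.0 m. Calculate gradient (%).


Formula: Gradient = rise / run * 100
Gradient = 9.0 / 106.1 * 100 = 8.5%

8.5


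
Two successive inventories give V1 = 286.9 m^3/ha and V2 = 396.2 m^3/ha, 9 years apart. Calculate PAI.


Formula: PAI = (V_T2 - V_T1) / (T2 - T1)
Volume increment = 396.2 - 286.9 = 109.3 m^3/ha
PAI = 109.3 / 9 = 12.14 m^3/ha/year

12.14


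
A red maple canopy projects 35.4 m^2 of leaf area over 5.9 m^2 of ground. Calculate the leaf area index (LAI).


Formula: LAI = total leaf area / ground area  (dimensionless)
LAI = 35.4 m^2 / 5.9 m^2
LAI = 6.0

6.0


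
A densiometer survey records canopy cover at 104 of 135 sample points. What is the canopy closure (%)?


Formula: Canopy closure = covered points / total points * 100
Closure = 104 / 135 * 100
Closure = 0.7704 * 100 = 77.0%

77.0


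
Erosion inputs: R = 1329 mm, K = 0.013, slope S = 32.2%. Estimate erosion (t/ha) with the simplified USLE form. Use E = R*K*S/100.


Formula: E = R * K * S / 100  (simplified USLE)
R * K = 1329 * 0.013 = 17.277
E = 17.277 * 32.2 / 100 = 5.56 t/ha

5.56


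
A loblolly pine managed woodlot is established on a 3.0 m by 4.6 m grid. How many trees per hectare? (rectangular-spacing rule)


Formula: TPH = 10000 m^2/ha / (spacing_x * spacing_y)
Area per tree = 3.0 m * 4.6 m = 13.8 m^2
TPH = 10000 / 13.8 = 725 trees/ha

725


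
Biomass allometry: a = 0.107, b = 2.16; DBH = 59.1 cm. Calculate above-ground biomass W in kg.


Formula: W = a * DBH^b  (allometric power law)
DBH^b = 59.1^2.16 = 6708.5546
W = 0.107 * 6708.5546 = 717.8 kg

717.8


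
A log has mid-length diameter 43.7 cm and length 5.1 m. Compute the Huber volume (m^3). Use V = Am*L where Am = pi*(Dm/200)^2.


Huber: V = Am * L,  Am = pi*(Dm/200)^2
Am = pi*(43.7/200)^2 = 0.149987 m^2
V = 0.149987*5.1 = 0.7649 m^3

0.7649


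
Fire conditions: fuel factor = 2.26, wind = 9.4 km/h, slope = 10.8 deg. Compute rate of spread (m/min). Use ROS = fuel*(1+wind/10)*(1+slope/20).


Formula: ROS = fuel * (1 + wind/10) * (1 + slope/20)
Wind factor = 1 + 9.4/10 = 1.94
Slope factor = 1 + 10.8/20 = 1.54
ROS = 2.26 * 1.94 * 1.54 = 6.75 m/min

6.75


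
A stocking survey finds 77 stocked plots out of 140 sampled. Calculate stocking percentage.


Formula: Stocking % = stocked plots / total plots * 100
Stocking = 77 / 140 * 100
Stocking = 0.55 * 100 = 55.0%

55.0


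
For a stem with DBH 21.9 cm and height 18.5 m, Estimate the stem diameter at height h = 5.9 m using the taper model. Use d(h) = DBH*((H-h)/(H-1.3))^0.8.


Taper: d(h) = DBH * ((H - h) / (H - 1.3))^0.8
Numerator = H - h = 18.5 - 5.9 = 12.6 m
Denominator = H - 1.3 = 18.5 - 1.3 = 17.2 m
Ratio = 12.6 / 17.2 = 0.73256
d = 21.9 * 0.73256^0.8 = 17.1 cm

17.1


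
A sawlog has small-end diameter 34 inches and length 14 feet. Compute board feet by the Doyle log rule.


Doyle: BF = (D - 4)^2 * L / 16
Adjusted diameter = 34 - 4 = 30 in
(D-4)^2 = 30^2 = 900
BF = 900 * 14 / 16 = 788 BF

788


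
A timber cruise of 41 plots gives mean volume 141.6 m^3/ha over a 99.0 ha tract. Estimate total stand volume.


Formula: Total Volume = Mean Volume per ha * Total Area
Total Volume = 141.6 m^3/ha * 99.0 ha
Total Volume = 14018 m^3

14018


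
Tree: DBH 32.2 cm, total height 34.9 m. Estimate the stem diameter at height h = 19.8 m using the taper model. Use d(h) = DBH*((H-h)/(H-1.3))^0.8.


Taper: d(h) = DBH * ((H - h) / (H - 1.3))^0.8
Numerator = H - h = 34.9 - 19.8 = 15.1 m
Denominator = H - 1.3 = 34.9 - 1.3 = 33.6 m
Ratio = 15.1 / 33.6 = 0.4494
d = 32.2 * 0.4494^0.8 = 17.0 cm

17.0


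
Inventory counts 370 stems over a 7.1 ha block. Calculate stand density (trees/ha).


Formula: Stand Density = N_trees / Area_ha
Density = 370 trees / 7.1 ha
Density = 52 trees/ha

52


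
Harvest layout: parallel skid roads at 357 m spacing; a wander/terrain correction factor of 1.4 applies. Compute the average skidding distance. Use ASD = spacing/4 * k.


Formula: ASD = (spacing / 4) * correction
Uncorrected distance = spacing / 4 = 357 / 4 = 89.25 m
ASD = 89.25 * 1.4 = 125 m

125


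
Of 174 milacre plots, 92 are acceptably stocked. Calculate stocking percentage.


Formula: Stocking % = stocked plots / total plots * 100
Stocking = 92 / 174 * 100
Stocking = 0.5287 * 100 = 52.9%

52.9


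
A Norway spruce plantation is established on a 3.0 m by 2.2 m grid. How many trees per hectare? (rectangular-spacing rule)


Formula: TPH = 10000 m^2/ha / (spacing_x * spacing_y)
Area per tree = 3.0 m * 2.2 m = 6.6 m^2
TPH = 10000 / 6.6 = 1515 trees/ha

1515


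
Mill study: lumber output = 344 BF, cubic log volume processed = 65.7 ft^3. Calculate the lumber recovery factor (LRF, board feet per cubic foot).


Formula: LRF = Lumber Output (BF) / Log Input (ft^3)
LRF = 344 BF / 65.7 ft^3
LRF = 5.24 BF/ft^3

5.24


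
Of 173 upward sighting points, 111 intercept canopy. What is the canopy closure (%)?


Formula: Canopy closure = covered points / total points * 100
Closure = 111 / 173 * 100
Closure = 0.6416 * 100 = 64.2%

64.2


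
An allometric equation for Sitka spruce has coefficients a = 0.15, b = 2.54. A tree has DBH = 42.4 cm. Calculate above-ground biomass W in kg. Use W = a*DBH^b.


Formula: W = a * DBH^b  (allometric power law)
DBH^b = 42.4^2.54 = 13599.0721
W = 0.15 * 13599.0721 = 2039.9 kg

2039.9


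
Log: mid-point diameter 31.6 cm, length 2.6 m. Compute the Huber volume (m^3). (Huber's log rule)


Huber: V = Am * L,  Am = pi*(Dm/200)^2
Am = pi*(31.6/200)^2 = 0.078427 m^2
V = 0.078427*2.6 = 0.2039 m^3

0.2039


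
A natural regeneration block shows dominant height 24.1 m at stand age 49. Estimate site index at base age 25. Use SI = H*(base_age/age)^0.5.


Formula: SI = H_dom * (base_age / age)^0.5
Age ratio = 25 / 49 = 0.5102
sqrt(age_ratio) = 0.71429
SI = 24.1 * 0.71429 = 17.2 m

17.2


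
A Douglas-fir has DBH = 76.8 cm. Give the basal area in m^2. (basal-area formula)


Formula: BA = pi * (DBH/2)^2 / 10000  (cm^2 to m^2)
Radius = DBH/2 = 76.8/2 = 38.4 cm
BA = pi * 38.4^2 / 10000
   = 4632.4669 cm^2 / 10000
   = 0.4632 m^2

0.4632


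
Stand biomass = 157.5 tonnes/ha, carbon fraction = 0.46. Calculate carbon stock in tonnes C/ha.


Formula: Carbon Stock = Biomass * Carbon Fraction
C = 157.5 t/ha * 0.46
C = 72.5 t C/ha

72.5


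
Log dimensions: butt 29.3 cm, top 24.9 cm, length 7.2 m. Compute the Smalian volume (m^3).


Smalian: V = (A1 + A2)/2 * L,  A = pi*(D/200)^2
A1 = pi*(29.3/200)^2 = 0.067426 m^2
A2 = pi*(24.9/200)^2 = 0.048695 m^2
V = (0.067426+0.048695)/2*7.2 = 0.418 m^3

0.418


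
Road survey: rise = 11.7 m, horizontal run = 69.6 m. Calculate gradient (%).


Formula: Gradient = rise / run * 100
Gradient = 11.7 / 69.6 * 100 = 16.8%

16.8


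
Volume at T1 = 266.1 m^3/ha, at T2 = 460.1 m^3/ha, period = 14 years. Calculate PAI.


Formula: PAI = (V_T2 - V_T1) / (T2 - T1)
Volume increment = 460.1 - 266.1 = 194.0 m^3/ha
PAI = 194.0 / 14 = 13.86 m^3/ha/year

13.86


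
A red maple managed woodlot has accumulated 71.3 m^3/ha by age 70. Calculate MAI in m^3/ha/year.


Formula: MAI = Total Volume / Stand Age
MAI = 71.3 m^3/ha / 70 years
MAI = 1.02 m^3/ha/year

1.02


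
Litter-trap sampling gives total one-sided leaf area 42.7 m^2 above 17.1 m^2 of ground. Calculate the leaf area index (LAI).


Formula: LAI = total leaf area / ground area  (dimensionless)
LAI = 42.7 m^2 / 17.1 m^2
LAI = 2.5

2.5


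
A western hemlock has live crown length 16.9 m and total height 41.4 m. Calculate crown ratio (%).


Formula: Crown Ratio = (Crown Length / Total Height) * 100
CR = (16.9 m / 41.4 m) * 100
CR = 0.4082 * 100 = 40.8%

40.8


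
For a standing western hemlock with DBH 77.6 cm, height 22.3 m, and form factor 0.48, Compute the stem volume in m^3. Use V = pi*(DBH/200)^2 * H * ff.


Formula: V = pi * (DBH/200)^2 * H * ff
Radius = DBH/200 = 77.6/200 = 0.388 m
Radius^2 = 0.388^2 = 0.150544 m^2
V = pi * 0.150544 * 22.3 * 0.48
V = 5.062 m^3

5.062


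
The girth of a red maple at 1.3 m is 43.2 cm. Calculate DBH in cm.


Formula: DBH = C / pi
DBH = 43.2 / pi
pi = 3.14159...
DBH = 13.8 cm

13.8


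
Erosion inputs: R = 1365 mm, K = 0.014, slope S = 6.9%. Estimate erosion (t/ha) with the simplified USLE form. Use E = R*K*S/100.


Formula: E = R * K * S / 100  (simplified USLE)
R * K = 1365 * 0.014 = 19.11
E = 19.11 * 6.9 / 100 = 1.32 t/ha

1.32


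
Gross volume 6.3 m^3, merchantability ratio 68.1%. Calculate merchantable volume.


Formula: MV = V_total * (merchantable_pct / 100)
Merchantable fraction = 68.1% / 100 = 0.681
MV = 6.3 m^3 * 0.681 = 4.29 m^3

4.29


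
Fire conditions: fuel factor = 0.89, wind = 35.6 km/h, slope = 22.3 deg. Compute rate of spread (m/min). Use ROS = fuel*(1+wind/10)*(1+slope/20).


Formula: ROS = fuel * (1 + wind/10) * (1 + slope/20)
Wind factor = 1 + 35.6/10 = 4.56
Slope factor = 1 + 22.3/20 = 2.115
ROS = 0.89 * 4.56 * 2.115 = 8.58 m/min

8.58


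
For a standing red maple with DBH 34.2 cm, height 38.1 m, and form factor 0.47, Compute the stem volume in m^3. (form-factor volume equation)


Formula: V = pi * (DBH/200)^2 * H * ff
Radius = DBH/200 = 34.2/200 = 0.171 m
Radius^2 = 0.171^2 = 0.029241 m^2
V = pi * 0.029241 * 38.1 * 0.47
V = 1.645 m^3

1.645


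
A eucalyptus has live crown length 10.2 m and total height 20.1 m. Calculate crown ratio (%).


Formula: Crown Ratio = (Crown Length / Total Height) * 100
CR = (10.2 m / 20.1 m) * 100
CR = 0.5075 * 100 = 50.7%

50.7


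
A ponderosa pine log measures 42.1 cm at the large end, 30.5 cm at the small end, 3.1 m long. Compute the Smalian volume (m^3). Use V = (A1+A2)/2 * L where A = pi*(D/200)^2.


Smalian: V = (A1 + A2)/2 * L,  A = pi*(D/200)^2
A1 = pi*(42.1/200)^2 = 0.139205 m^2
A2 = pi*(30.5/200)^2 = 0.073062 m^2
V = (0.139205+0.073062)/2*3.1 = 0.329 m^3

0.329


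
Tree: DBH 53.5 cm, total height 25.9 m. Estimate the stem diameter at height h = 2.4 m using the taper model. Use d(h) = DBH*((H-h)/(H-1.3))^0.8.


Taper: d(h) = DBH * ((H - h) / (H - 1.3))^0.8
Numerator = H - h = 25.9 - 2.4 = 23.5 m
Denominator = H - 1.3 = 25.9 - 1.3 = 24.6 m
Ratio = 23.5 / 24.6 = 0.95528
d = 53.5 * 0.95528^0.8 = 51.6 cm

51.6


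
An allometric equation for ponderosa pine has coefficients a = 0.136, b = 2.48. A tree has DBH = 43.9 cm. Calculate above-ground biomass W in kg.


Formula: W = a * DBH^b  (allometric power law)
DBH^b = 43.9^2.48 = 11838.9179
W = 0.136 * 11838.9179 = 1610.1 kg

1610.1


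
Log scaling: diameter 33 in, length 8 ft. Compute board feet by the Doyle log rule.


Doyle: BF = (D - 4)^2 * L / 16
Adjusted diameter = 33 - 4 = 29 in
(D-4)^2 = 29^2 = 841
BF = 841 * 8 / 16 = 421 BF

421


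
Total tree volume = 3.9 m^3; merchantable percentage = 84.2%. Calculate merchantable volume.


Formula: MV = V_total * (merchantable_pct / 100)
Merchantable fraction = 84.2% / 100 = 0.842
MV = 3.9 m^3 * 0.842 = 3.284 m^3

3.284


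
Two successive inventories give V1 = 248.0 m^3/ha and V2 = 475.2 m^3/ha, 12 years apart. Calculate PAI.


Formula: PAI = (V_T2 - V_T1) / (T2 - T1)
Volume increment = 475.2 - 248.0 = 227.2 m^3/ha
PAI = 227.2 / 12 = 18.93 m^3/ha/year

18.93


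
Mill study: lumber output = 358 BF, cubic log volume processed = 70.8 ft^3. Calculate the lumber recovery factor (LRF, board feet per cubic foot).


Formula: LRF = Lumber Output (BF) / Log Input (ft^3)
LRF = 358 BF / 70.8 ft^3
LRF = 5.06 BF/ft^3

5.06


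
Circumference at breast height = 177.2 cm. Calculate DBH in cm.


Formula: DBH = C / pi
DBH = 177.2 / pi
pi = 3.14159...
DBH = 56.4 cm

56.4


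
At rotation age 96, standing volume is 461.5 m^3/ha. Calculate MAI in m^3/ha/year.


Formula: MAI = Total Volume / Stand Age
MAI = 461.5 m^3/ha / 96 years
MAI = 4.81 m^3/ha/year

4.81


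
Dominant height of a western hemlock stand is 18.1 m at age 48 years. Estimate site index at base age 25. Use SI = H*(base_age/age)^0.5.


Formula: SI = H_dom * (base_age / age)^0.5
Age ratio = 25 / 48 = 0.52083
sqrt(age_ratio) = 0.72169
SI = 18.1 * 0.72169 = 13.1 m

13.1


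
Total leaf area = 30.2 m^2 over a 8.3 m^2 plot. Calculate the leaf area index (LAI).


Formula: LAI = total leaf area / ground area  (dimensionless)
LAI = 30.2 m^2 / 8.3 m^2
LAI = 3.64

3.64


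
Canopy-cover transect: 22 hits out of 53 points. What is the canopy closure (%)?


Formula: Canopy closure = covered points / total points * 100
Closure = 22 / 53 * 100
Closure = 0.4151 * 100 = 41.5%

41.5


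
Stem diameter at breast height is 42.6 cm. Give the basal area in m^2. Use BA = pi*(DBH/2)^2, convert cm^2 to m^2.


Formula: BA = pi * (DBH/2)^2 / 10000  (cm^2 to m^2)
Radius = DBH/2 = 42.6/2 = 21.3 cm
BA = pi * 21.3^2 / 10000
   = 1425.3092 cm^2 / 10000
   = 0.1425 m^2

0.1425


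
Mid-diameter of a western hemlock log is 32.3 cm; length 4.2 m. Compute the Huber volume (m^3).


Huber: V = Am * L,  Am = pi*(Dm/200)^2
Am = pi*(32.3/200)^2 = 0.08194 m^2
V = 0.08194*4.2 = 0.3441 m^3

0.3441


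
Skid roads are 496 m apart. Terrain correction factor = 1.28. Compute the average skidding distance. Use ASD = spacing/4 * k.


Formula: ASD = (spacing / 4) * correction
Uncorrected distance = spacing / 4 = 496 / 4 = 124 m
ASD = 124 * 1.28 = 159 m

159


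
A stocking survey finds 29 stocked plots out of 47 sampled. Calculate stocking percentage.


Formula: Stocking % = stocked plots / total plots * 100
Stocking = 29 / 47 * 100
Stocking = 0.617 * 100 = 61.7%

61.7


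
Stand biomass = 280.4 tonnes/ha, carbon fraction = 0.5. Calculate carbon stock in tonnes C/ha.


Formula: Carbon Stock = Biomass * Carbon Fraction
C = 280.4 t/ha * 0.5
C = 140.2 t C/ha

140.2


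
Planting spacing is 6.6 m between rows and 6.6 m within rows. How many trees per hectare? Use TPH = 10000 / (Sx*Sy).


Formula: TPH = 10000 m^2/ha / (spacing_x * spacing_y)
Area per tree = 6.6 m * 6.6 m = 43.56 m^2
TPH = 10000 / 43.56 = 230 trees/ha

230


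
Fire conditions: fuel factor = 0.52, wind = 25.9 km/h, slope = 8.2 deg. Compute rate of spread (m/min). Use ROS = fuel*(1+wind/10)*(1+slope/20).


Formula: ROS = fuel * (1 + wind/10) * (1 + slope/20)
Wind factor = 1 + 25.9/10 = 3.59
Slope factor = 1 + 8.2/20 = 1.41
ROS = 0.52 * 3.59 * 1.41 = 2.63 m/min

2.63


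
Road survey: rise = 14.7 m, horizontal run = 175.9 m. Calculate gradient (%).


Formula: Gradient = rise / run * 100
Gradient = 14.7 / 175.9 * 100 = 8.4%

8.4


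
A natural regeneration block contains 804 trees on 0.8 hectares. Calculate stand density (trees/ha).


Formula: Stand Density = N_trees / Area_ha
Density = 804 trees / 0.8 ha
Density = 1005 trees/ha

1005


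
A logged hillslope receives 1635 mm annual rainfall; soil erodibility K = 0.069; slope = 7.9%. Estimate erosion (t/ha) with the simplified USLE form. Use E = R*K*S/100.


Formula: E = R * K * S / 100  (simplified USLE)
R * K = 1635 * 0.069 = 112.815
E = 112.815 * 7.9 / 100 = 8.91 t/ha

8.91


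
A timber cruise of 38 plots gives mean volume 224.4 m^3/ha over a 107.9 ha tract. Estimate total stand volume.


Formula: Total Volume = Mean Volume per ha * Total Area
Total Volume = 224.4 m^3/ha * 107.9 ha
Total Volume = 24213 m^3

24213


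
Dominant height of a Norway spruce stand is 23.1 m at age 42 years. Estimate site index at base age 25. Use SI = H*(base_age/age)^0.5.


Formula: SI = H_dom * (base_age / age)^0.5
Age ratio = 25 / 42 = 0.59524
sqrt(age_ratio) = 0.77152
SI = 23.1 * 0.77152 = 17.8 m

17.8


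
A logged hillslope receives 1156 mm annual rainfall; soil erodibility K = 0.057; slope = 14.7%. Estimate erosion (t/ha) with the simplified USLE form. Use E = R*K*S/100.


Formula: E = R * K * S / 100  (simplified USLE)
R * K = 1156 * 0.057 = 65.892
E = 65.892 * 14.7 / 100 = 9.69 t/ha

9.69


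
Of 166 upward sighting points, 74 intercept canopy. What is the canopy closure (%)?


Formula: Canopy closure = covered points / total points * 100
Closure = 74 / 166 * 100
Closure = 0.4458 * 100 = 44.6%

44.6


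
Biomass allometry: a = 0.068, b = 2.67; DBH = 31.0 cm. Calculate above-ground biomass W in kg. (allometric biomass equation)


Formula: W = a * DBH^b  (allometric power law)
DBH^b = 31.0^2.67 = 9592.5865
W = 0.068 * 9592.5865 = 652.3 kg

652.3


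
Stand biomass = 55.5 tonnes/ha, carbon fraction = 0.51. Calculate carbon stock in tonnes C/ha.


Formula: Carbon Stock = Biomass * Carbon Fraction
C = 55.5 t/ha * 0.51
C = 28.3 t C/ha

28.3


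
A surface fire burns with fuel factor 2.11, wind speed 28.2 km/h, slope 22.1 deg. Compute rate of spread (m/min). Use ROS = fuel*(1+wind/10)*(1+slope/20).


Formula: ROS = fuel * (1 + wind/10) * (1 + slope/20)
Wind factor = 1 + 28.2/10 = 3.82
Slope factor = 1 + 22.1/20 = 2.105
ROS = 2.11 * 3.82 * 2.105 = 16.97 m/min

16.97


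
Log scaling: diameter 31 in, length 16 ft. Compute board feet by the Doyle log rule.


Doyle: BF = (D - 4)^2 * L / 16
Adjusted diameter = 31 - 4 = 27 in
(D-4)^2 = 27^2 = 729
BF = 729 * 16 / 16 = 729 BF

729


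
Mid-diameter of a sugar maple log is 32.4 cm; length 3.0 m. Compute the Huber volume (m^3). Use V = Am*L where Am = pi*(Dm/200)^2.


Huber: V = Am * L,  Am = pi*(Dm/200)^2
Am = pi*(32.4/200)^2 = 0.082448 m^2
V = 0.082448*3.0 = 0.2473 m^3

0.2473


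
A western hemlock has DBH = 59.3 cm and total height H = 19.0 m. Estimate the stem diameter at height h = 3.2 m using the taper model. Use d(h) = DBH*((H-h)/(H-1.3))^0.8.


Taper: d(h) = DBH * ((H - h) / (H - 1.3))^0.8
Numerator = H - h = 19.0 - 3.2 = 15.8 m
Denominator = H - 1.3 = 19.0 - 1.3 = 17.7 m
Ratio = 15.8 / 17.7 = 0.89266
d = 59.3 * 0.89266^0.8 = 54.2 cm

54.2


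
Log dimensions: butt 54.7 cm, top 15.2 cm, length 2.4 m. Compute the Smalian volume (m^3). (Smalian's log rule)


Smalian: V = (A1 + A2)/2 * L,  A = pi*(D/200)^2
A1 = pi*(54.7/200)^2 = 0.234998 m^2
A2 = pi*(15.2/200)^2 = 0.018146 m^2
V = (0.234998+0.018146)/2*2.4 = 0.3038 m^3

0.3038


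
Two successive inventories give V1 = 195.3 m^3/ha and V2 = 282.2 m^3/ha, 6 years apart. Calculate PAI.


Formula: PAI = (V_T2 - V_T1) / (T2 - T1)
Volume increment = 282.2 - 195.3 = 86.9 m^3/ha
PAI = 86.9 / 6 = 14.48 m^3/ha/year

14.48


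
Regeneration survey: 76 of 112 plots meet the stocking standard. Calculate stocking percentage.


Formula: Stocking % = stocked plots / total plots * 100
Stocking = 76 / 112 * 100
Stocking = 0.6786 * 100 = 67.9%

67.9


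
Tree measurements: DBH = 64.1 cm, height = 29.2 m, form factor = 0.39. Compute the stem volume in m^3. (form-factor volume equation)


Formula: V = pi * (DBH/200)^2 * H * ff
Radius = DBH/200 = 64.1/200 = 0.3205 m
Radius^2 = 0.3205^2 = 0.10272025 m^2
V = pi * 0.10272025 * 29.2 * 0.39
V = 3.675 m^3

3.675


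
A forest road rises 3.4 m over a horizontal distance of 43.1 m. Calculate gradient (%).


Formula: Gradient = rise / run * 100
Gradient = 3.4 / 43.1 * 100 = 7.9%

7.9


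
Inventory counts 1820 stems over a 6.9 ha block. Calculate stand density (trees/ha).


Formula: Stand Density = N_trees / Area_ha
Density = 1820 trees / 6.9 ha
Density = 264 trees/ha

264


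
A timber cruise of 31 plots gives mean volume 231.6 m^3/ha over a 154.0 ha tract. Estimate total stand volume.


Formula: Total Volume = Mean Volume per ha * Total Area
Total Volume = 231.6 m^3/ha * 154.0 ha
Total Volume = 35666 m^3

35666


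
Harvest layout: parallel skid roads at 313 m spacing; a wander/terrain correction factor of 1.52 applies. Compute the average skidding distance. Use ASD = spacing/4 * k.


Formula: ASD = (spacing / 4) * correction
Uncorrected distance = spacing / 4 = 313 / 4 = 78.25 m
ASD = 78.25 * 1.52 = 119 m

119


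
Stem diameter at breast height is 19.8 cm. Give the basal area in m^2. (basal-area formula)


Formula: BA = pi * (DBH/2)^2 / 10000  (cm^2 to m^2)
Radius = DBH/2 = 19.8/2 = 9.9 cm
BA = pi * 9.9^2 / 10000
   = 307.9075 cm^2 / 10000
   = 0.0308 m^2

0.0308


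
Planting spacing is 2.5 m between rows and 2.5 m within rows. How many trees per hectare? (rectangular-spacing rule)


Formula: TPH = 10000 m^2/ha / (spacing_x * spacing_y)
Area per tree = 2.5 m * 2.5 m = 6.25 m^2
TPH = 10000 / 6.25 = 1600 trees/ha

1600


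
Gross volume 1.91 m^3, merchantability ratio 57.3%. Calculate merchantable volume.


Formula: MV = V_total * (merchantable_pct / 100)
Merchantable fraction = 57.3% / 100 = 0.573
MV = 1.91 m^3 * 0.573 = 1.094 m^3

1.094


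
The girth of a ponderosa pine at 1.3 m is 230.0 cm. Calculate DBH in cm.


Formula: DBH = C / pi
DBH = 230.0 / pi
pi = 3.14159...
DBH = 73.2 cm

73.2


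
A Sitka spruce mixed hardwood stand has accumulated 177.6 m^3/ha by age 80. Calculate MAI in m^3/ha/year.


Formula: MAI = Total Volume / Stand Age
MAI = 177.6 m^3/ha / 80 years
MAI = 2.22 m^3/ha/year

2.22


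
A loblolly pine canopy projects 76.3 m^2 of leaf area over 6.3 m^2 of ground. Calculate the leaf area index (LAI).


Formula: LAI = total leaf area / ground area  (dimensionless)
LAI = 76.3 m^2 / 6.3 m^2
LAI = 12.11

12.11


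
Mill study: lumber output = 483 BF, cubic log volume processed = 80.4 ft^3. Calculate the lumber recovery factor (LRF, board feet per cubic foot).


Formula: LRF = Lumber Output (BF) / Log Input (ft^3)
LRF = 483 BF / 80.4 ft^3
LRF = 6.01 BF/ft^3

6.01


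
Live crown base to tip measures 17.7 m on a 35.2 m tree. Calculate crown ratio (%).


Formula: Crown Ratio = (Crown Length / Total Height) * 100
CR = (17.7 m / 35.2 m) * 100
CR = 0.5028 * 100 = 50.3%

50.3


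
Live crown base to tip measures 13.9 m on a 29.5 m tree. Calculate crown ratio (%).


Formula: Crown Ratio = (Crown Length / Total Height) * 100
CR = (13.9 m / 29.5 m) * 100
CR = 0.4712 * 100 = 47.1%

47.1


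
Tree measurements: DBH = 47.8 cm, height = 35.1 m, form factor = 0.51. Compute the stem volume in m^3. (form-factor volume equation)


Formula: V = pi * (DBH/200)^2 * H * ff
Radius = DBH/200 = 47.8/200 = 0.239 m
Radius^2 = 0.239^2 = 0.057121 m^2
V = pi * 0.057121 * 35.1 * 0.51
V = 3.212 m^3

3.212


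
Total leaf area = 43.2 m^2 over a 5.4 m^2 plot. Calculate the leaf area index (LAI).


Formula: LAI = total leaf area / ground area  (dimensionless)
LAI = 43.2 m^2 / 5.4 m^2
LAI = 8.0

8.0


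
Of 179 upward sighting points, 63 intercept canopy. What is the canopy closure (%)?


Formula: Canopy closure = covered points / total points * 100
Closure = 63 / 179 * 100
Closure = 0.352 * 100 = 35.2%

35.2


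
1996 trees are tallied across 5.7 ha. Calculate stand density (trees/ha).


Formula: Stand Density = N_trees / Area_ha
Density = 1996 trees / 5.7 ha
Density = 350 trees/ha

350


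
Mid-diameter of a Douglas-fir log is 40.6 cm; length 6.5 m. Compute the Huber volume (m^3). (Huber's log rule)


Huber: V = Am * L,  Am = pi*(Dm/200)^2
Am = pi*(40.6/200)^2 = 0.129462 m^2
V = 0.129462*6.5 = 0.8415 m^3

0.8415


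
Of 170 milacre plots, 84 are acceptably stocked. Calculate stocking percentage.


Formula: Stocking % = stocked plots / total plots * 100
Stocking = 84 / 170 * 100
Stocking = 0.4941 * 100 = 49.4%

49.4


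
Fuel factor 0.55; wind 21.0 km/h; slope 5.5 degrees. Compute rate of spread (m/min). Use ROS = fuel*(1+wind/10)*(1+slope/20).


Formula: ROS = fuel * (1 + wind/10) * (1 + slope/20)
Wind factor = 1 + 21.0/10 = 3.1
Slope factor = 1 + 5.5/20 = 1.275
ROS = 0.55 * 3.1 * 1.275 = 2.17 m/min

2.17


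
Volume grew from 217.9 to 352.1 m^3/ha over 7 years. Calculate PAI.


Formula: PAI = (V_T2 - V_T1) / (T2 - T1)
Volume increment = 352.1 - 217.9 = 134.2 m^3/ha
PAI = 134.2 / 7 = 19.17 m^3/ha/year

19.17


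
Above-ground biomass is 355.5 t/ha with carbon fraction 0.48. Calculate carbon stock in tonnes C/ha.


Formula: Carbon Stock = Biomass * Carbon Fraction
C = 355.5 t/ha * 0.48
C = 170.6 t C/ha

170.6


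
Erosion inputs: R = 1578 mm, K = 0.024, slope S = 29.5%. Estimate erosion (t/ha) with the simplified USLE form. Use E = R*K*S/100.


Formula: E = R * K * S / 100  (simplified USLE)
R * K = 1578 * 0.024 = 37.872
E = 37.872 * 29.5 / 100 = 11.17 t/ha

11.17


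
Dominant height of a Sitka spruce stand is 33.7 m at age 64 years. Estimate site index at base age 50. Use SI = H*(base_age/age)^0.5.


Formula: SI = H_dom * (base_age / age)^0.5
Age ratio = 50 / 64 = 0.78125
sqrt(age_ratio) = 0.88388
SI = 33.7 * 0.88388 = 29.8 m

29.8


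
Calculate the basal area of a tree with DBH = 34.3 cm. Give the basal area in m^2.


Formula: BA = pi * (DBH/2)^2 / 10000  (cm^2 to m^2)
Radius = DBH/2 = 34.3/2 = 17.15 cm
BA = pi * 17.15^2 / 10000
   = 924.0131 cm^2 / 10000
   = 0.0924 m^2

0.0924


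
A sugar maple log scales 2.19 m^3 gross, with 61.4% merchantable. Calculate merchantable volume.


Formula: MV = V_total * (merchantable_pct / 100)
Merchantable fraction = 61.4% / 100 = 0.614
MV = 2.19 m^3 * 0.614 = 1.345 m^3

1.345


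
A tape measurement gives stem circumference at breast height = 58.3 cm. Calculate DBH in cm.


Formula: DBH = C / pi
DBH = 58.3 / pi
pi = 3.14159...
DBH = 18.6 cm

18.6


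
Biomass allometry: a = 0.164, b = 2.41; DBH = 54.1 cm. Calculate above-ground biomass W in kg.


Formula: W = a * DBH^b  (allometric power law)
DBH^b = 54.1^2.41 = 15031.6069
W = 0.164 * 15031.6069 = 2465.2 kg

2465.2


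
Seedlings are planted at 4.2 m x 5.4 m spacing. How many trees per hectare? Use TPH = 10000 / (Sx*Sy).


Formula: TPH = 10000 m^2/ha / (spacing_x * spacing_y)
Area per tree = 4.2 m * 5.4 m = 22.68 m^2
TPH = 10000 / 22.68 = 441 trees/ha

441


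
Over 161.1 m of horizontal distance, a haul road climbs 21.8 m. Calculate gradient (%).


Formula: Gradient = rise / run * 100
Gradient = 21.8 / 161.1 * 100 = 13.5%

13.5


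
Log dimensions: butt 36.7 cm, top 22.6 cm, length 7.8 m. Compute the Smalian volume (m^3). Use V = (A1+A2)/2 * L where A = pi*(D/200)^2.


Smalian: V = (A1 + A2)/2 * L,  A = pi*(D/200)^2
A1 = pi*(36.7/200)^2 = 0.105784 m^2
A2 = pi*(22.6/200)^2 = 0.040115 m^2
V = (0.105784+0.040115)/2*7.8 = 0.569 m^3

0.569


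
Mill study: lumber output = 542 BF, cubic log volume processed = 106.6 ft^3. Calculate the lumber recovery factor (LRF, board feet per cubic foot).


Formula: LRF = Lumber Output (BF) / Log Input (ft^3)
LRF = 542 BF / 106.6 ft^3
LRF = 5.08 BF/ft^3

5.08


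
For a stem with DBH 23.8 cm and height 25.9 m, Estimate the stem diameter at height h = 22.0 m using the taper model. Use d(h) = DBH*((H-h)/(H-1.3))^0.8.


Taper: d(h) = DBH * ((H - h) / (H - 1.3))^0.8
Numerator = H - h = 25.9 - 22.0 = 3.9 m
Denominator = H - 1.3 = 25.9 - 1.3 = 24.6 m
Ratio = 3.9 / 24.6 = 0.15854
d = 23.8 * 0.15854^0.8 = 5.5 cm

5.5


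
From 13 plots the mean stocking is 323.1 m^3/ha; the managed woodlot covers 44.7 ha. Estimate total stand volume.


Formula: Total Volume = Mean Volume per ha * Total Area
Total Volume = 323.1 m^3/ha * 44.7 ha
Total Volume = 14443 m^3

14443


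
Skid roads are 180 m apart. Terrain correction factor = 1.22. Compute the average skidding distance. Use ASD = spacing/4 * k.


Formula: ASD = (spacing / 4) * correction
Uncorrected distance = spacing / 4 = 180 / 4 = 45 m
ASD = 45 * 1.22 = 55 m

55


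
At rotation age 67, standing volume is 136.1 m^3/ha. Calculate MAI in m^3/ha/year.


Formula: MAI = Total Volume / Stand Age
MAI = 136.1 m^3/ha / 67 years
MAI = 2.03 m^3/ha/year

2.03


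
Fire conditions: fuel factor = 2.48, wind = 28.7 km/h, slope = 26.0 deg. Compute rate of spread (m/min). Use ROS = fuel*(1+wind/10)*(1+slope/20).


Formula: ROS = fuel * (1 + wind/10) * (1 + slope/20)
Wind factor = 1 + 28.7/10 = 3.87
Slope factor = 1 + 26.0/20 = 2.3
ROS = 2.48 * 3.87 * 2.3 = 22.07 m/min

22.07


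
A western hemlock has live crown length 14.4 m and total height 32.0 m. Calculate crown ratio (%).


Formula: Crown Ratio = (Crown Length / Total Height) * 100
CR = (14.4 m / 32.0 m) * 100
CR = 0.45 * 100 = 45.0%

45.0


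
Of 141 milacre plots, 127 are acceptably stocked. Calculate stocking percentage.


Formula: Stocking % = stocked plots / total plots * 100
Stocking = 127 / 141 * 100
Stocking = 0.9007 * 100 = 90.1%

90.1


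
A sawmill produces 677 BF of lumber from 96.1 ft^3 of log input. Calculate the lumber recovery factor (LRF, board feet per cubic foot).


Formula: LRF = Lumber Output (BF) / Log Input (ft^3)
LRF = 677 BF / 96.1 ft^3
LRF = 7.04 BF/ft^3

7.04


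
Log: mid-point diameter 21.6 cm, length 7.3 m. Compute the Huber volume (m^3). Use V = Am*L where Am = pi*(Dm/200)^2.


Huber: V = Am * L,  Am = pi*(Dm/200)^2
Am = pi*(21.6/200)^2 = 0.036644 m^2
V = 0.036644*7.3 = 0.2675 m^3

0.2675


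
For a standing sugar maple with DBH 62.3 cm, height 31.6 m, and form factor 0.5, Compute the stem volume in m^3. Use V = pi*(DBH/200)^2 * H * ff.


Formula: V = pi * (DBH/200)^2 * H * ff
Radius = DBH/200 = 62.3/200 = 0.3115 m
Radius^2 = 0.3115^2 = 0.09703225 m^2
V = pi * 0.09703225 * 31.6 * 0.5
V = 4.816 m^3

4.816


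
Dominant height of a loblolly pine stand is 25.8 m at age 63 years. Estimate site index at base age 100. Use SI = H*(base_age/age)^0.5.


Formula: SI = H_dom * (base_age / age)^0.5
Age ratio = 100 / 63 = 1.5873
sqrt(age_ratio) = 1.25988
SI = 25.8 * 1.25988 = 32.5 m

32.5


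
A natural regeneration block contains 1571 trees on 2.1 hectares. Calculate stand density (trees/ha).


Formula: Stand Density = N_trees / Area_ha
Density = 1571 trees / 2.1 ha
Density = 748 trees/ha

748


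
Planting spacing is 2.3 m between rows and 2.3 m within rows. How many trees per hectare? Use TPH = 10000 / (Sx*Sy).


Formula: TPH = 10000 m^2/ha / (spacing_x * spacing_y)
Area per tree = 2.3 m * 2.3 m = 5.29 m^2
TPH = 10000 / 5.29 = 1890 trees/ha

1890


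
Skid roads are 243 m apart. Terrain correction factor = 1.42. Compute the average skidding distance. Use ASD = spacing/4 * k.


Formula: ASD = (spacing / 4) * correction
Uncorrected distance = spacing / 4 = 243 / 4 = 60.75 m
ASD = 60.75 * 1.42 = 86 m

86


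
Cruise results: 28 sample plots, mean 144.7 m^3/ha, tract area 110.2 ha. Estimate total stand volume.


Formula: Total Volume = Mean Volume per ha * Total Area
Total Volume = 144.7 m^3/ha * 110.2 ha
Total Volume = 15946 m^3

15946


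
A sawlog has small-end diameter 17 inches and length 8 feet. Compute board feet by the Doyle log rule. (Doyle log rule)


Doyle: BF = (D - 4)^2 * L / 16
Adjusted diameter = 17 - 4 = 13 in
(D-4)^2 = 13^2 = 169
BF = 169 * 8 / 16 = 85 BF

85


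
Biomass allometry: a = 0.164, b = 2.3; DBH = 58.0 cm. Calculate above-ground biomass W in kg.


Formula: W = a * DBH^b  (allometric power law)
DBH^b = 58.0^2.3 = 11373.2448
W = 0.164 * 11373.2448 = 1865.2 kg

1865.2


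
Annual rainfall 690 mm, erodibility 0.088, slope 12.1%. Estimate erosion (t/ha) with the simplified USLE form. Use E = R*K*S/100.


Formula: E = R * K * S / 100  (simplified USLE)
R * K = 690 * 0.088 = 60.72
E = 60.72 * 12.1 / 100 = 7.35 t/ha

7.35


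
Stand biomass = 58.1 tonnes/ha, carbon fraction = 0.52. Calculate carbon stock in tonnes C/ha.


Formula: Carbon Stock = Biomass * Carbon Fraction
C = 58.1 t/ha * 0.52
C = 30.2 t C/ha

30.2


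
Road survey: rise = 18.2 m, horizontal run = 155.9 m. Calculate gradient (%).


Formula: Gradient = rise / run * 100
Gradient = 18.2 / 155.9 * 100 = 11.7%

11.7


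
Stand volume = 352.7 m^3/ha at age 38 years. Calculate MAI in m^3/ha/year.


Formula: MAI = Total Volume / Stand Age
MAI = 352.7 m^3/ha / 38 years
MAI = 9.28 m^3/ha/year

9.28


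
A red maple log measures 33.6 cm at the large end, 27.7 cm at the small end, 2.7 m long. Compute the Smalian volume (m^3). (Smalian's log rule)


Smalian: V = (A1 + A2)/2 * L,  A = pi*(D/200)^2
A1 = pi*(33.6/200)^2 = 0.088668 m^2
A2 = pi*(27.7/200)^2 = 0.060263 m^2
V = (0.088668+0.060263)/2*2.7 = 0.2011 m^3

0.2011


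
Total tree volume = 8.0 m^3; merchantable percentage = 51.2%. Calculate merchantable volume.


Formula: MV = V_total * (merchantable_pct / 100)
Merchantable fraction = 51.2% / 100 = 0.512
MV = 8.0 m^3 * 0.512 = 4.096 m^3

4.096


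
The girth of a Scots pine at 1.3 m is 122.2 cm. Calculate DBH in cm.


Formula: DBH = C / pi
DBH = 122.2 / pi
pi = 3.14159...
DBH = 38.9 cm

38.9


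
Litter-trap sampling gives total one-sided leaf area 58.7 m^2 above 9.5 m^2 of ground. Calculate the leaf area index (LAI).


Formula: LAI = total leaf area / ground area  (dimensionless)
LAI = 58.7 m^2 / 9.5 m^2
LAI = 6.18

6.18


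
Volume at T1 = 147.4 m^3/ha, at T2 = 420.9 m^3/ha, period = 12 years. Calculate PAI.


Formula: PAI = (V_T2 - V_T1) / (T2 - T1)
Volume increment = 420.9 - 147.4 = 273.5 m^3/ha
PAI = 273.5 / 12 = 22.79 m^3/ha/year

22.79


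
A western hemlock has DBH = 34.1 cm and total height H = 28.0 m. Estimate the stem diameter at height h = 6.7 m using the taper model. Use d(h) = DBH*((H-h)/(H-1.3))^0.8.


Taper: d(h) = DBH * ((H - h) / (H - 1.3))^0.8
Numerator = H - h = 28.0 - 6.7 = 21.3 m
Denominator = H - 1.3 = 28.0 - 1.3 = 26.7 m
Ratio = 21.3 / 26.7 = 0.79775
d = 34.1 * 0.79775^0.8 = 28.5 cm

28.5


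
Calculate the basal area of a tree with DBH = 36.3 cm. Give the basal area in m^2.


Formula: BA = pi * (DBH/2)^2 / 10000  (cm^2 to m^2)
Radius = DBH/2 = 36.3/2 = 18.15 cm
BA = pi * 18.15^2 / 10000
   = 1034.9113 cm^2 / 10000
   = 0.1035 m^2

0.1035


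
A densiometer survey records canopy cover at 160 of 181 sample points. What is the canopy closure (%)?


Formula: Canopy closure = covered points / total points * 100
Closure = 160 / 181 * 100
Closure = 0.884 * 100 = 88.4%

88.4


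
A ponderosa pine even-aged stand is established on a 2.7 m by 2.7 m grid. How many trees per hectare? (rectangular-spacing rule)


Formula: TPH = 10000 m^2/ha / (spacing_x * spacing_y)
Area per tree = 2.7 m * 2.7 m = 7.29 m^2
TPH = 10000 / 7.29 = 1372 trees/ha

1372


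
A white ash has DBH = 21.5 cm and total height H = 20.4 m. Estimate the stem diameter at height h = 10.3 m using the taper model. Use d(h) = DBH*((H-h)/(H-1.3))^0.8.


Taper: d(h) = DBH * ((H - h) / (H - 1.3))^0.8
Numerator = H - h = 20.4 - 10.3 = 10.1 m
Denominator = H - 1.3 = 20.4 - 1.3 = 19.1 m
Ratio = 10.1 / 19.1 = 0.5288
d = 21.5 * 0.5288^0.8 = 12.9 cm

12.9


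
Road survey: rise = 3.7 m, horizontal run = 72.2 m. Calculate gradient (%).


Formula: Gradient = rise / run * 100
Gradient = 3.7 / 72.2 * 100 = 5.1%

5.1


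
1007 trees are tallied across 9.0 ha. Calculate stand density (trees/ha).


Formula: Stand Density = N_trees / Area_ha
Density = 1007 trees / 9.0 ha
Density = 112 trees/ha

112


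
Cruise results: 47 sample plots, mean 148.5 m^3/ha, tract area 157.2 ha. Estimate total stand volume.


Formula: Total Volume = Mean Volume per ha * Total Area
Total Volume = 148.5 m^3/ha * 157.2 ha
Total Volume = 23344 m^3

23344


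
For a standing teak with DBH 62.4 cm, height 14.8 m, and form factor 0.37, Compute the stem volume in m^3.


Formula: V = pi * (DBH/200)^2 * H * ff
Radius = DBH/200 = 62.4/200 = 0.312 m
Radius^2 = 0.312^2 = 0.097344 m^2
V = pi * 0.097344 * 14.8 * 0.37
V = 1.675 m^3

1.675
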